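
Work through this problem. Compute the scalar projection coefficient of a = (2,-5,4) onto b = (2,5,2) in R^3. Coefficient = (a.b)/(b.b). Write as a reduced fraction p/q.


Projection coefficient = (a . b) / (b . b)
a . b = 2*2 + (-5)*5 + 4*2
= 4 + (-25) + 8 = -13
b . b = 2^2 + 5^2 + 2^2
= 4 + 25 + 4 = 33
Coefficient = -13/33
In lowest terms: -13/33


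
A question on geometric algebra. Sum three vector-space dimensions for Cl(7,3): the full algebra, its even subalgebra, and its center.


n = 7 + 3 = 10
Total dim = 2^10 = 1024
Even subalgebra dim = 2^9 = 512
n is even, so center dim = 1
Sum = 1024 + 512 + 1 = 1537


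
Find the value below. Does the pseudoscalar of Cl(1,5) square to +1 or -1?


The pseudoscalar I = e1...e_n (product of all n generators) of Cl(p,q) satisfies I^2 = (-1)^(q + n(n-1)/2).
p = 1, q = 5, n = p + q = 6
n(n-1)/2 = 6 * 5 / 2 = 15
Exponent = q + n(n-1)/2 = 5 + 15 = 20
I^2 = (-1)^20 = +1


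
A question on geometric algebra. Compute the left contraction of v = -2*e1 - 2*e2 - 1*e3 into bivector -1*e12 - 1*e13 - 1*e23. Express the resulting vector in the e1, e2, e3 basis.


Left contraction v _| B = <vB>_1 (grade-1 part of the geometric product vB).
Using e1_|e12 = e2, e2_|e12 = -e1, e1_|e13 = e3, e3_|e13 = -e1, e2_|e23 = e3, e3_|e23 = -e2:
e1 coeff: -v2*b12 - v3*b13 = -(-2)*(-1) - (-1)*(-1) = -3
e2 coeff: v1*b12 - v3*b23 = (-2)*(-1) - (-1)*(-1) = 1
e3 coeff: v1*b13 + v2*b23 = (-2)*(-1) + (-2)*(-1) = 4
v _| B = -3*e1 + 1*e2 + 4*e3


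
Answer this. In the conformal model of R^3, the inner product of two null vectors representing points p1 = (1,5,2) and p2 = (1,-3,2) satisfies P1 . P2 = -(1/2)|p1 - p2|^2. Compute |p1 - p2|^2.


p1 - p2 = (0, 8, 0)
|p1 - p2|^2 = 0^2 + 8^2 + 0^2
= 0 + 64 + 0
= 64


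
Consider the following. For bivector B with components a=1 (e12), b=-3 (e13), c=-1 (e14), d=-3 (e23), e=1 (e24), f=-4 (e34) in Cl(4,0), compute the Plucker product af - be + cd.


Plucker relation: af - be + cd
a*f = 1*(-4) = -4
b*e = (-3)*1 = -3
c*d = (-1)*(-3) = 3
af - be + cd = -4 - (-3) + 3
= 2


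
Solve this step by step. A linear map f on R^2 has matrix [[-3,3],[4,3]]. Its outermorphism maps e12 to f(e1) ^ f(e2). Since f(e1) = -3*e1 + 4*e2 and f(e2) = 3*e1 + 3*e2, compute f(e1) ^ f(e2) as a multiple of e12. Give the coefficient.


The outermorphism of a linear map f sends e1^e2 to f(e1)^f(e2).
f(e1) = -3*e1 + 4*e2
f(e2) = 3*e1 + 3*e2
f(e1) ^ f(e2) = (-3*e1 + 4*e2) ^ (3*e1 + 3*e2)
= (-3)*3*e12 + 4*3*e21
= (-9 - 12)*e12
= -21*e12
Coefficient = -21


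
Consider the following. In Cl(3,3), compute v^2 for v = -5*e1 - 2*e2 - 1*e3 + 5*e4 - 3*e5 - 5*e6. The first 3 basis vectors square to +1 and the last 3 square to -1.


v^2 = sum of c_i^2 * e_i^2
Positive signature terms (e_i^2 = +1): (-5)^2 + (-2)^2 + (-1)^2 = 30
Negative signature terms (e_j^2 = -1): 5^2 + (-3)^2 + (-5)^2 = 59
v^2 = 30 - 59 = -29


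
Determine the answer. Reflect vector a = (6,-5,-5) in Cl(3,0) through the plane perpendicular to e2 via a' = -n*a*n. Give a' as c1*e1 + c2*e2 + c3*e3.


Reflection formula: a' = -n*a*n, with n = e2 (unit vector, n^2 = 1).
For reflection through hyperplane perp to e2:
The component along e2 flips sign, others stay.
a = (6, -5, -5)
a' = (6, 5, -5)
a' = 6*e1 + 5*e2 - 5*e3


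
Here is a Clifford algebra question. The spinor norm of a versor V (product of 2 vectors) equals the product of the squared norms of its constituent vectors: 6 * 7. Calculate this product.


Spinor norm N(V) = |v1|^2 * |v2|^2 * ... * |v2|^2
= 6 * 7
Running product: 6, 42
N(V) = 42


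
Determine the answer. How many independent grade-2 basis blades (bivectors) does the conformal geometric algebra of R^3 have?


The conformal model of R^3 uses Cl(4,1) with m = 3 + 2 = 5 generators.
Number of grade-2 blades = C(m, 2) = C(5, 2)
= 5*4/2 = 10


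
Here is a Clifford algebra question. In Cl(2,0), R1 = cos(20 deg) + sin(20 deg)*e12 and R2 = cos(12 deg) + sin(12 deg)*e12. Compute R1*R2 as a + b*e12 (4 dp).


Same-plane rotors commute and their half-angles add:
R1*R2 = cos(a1 + a2) + sin(a1 + a2)*e12.
a1 + a2 = 20 + 12 = 32 deg
cos(32 deg) = 0.8480
sin(32 deg) = 0.5299
R1*R2 = 0.8480 + 0.5299*e12


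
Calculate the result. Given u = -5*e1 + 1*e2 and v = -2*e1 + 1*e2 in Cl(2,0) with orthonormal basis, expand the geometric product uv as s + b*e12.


Expand: (-5*e1 + 1*e2)(-2*e1 + 1*e2)
= (-5)*(-2)*e1e1 + (-5)*1*e1e2 + 1*(-2)*e2e1 + 1*1*e2e2
Using e1^2 = e2^2 = 1, e2e1 = -e1e2:
Scalar part s = (-5)*(-2) + 1*1 = 10 + 1 = 11
Bivector part b = (-5)*1 - 1*(-2) = -5 - (-2) = -3
uv = 11 - 3*e12


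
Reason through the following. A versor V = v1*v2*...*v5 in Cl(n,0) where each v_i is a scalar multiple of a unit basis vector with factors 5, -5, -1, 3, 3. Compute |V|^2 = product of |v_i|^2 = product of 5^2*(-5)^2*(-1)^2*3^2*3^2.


Each vector v_i has |v_i|^2 = s_i^2
Squared scales: 5^2 = 25, (-5)^2 = 25, (-1)^2 = 1, 3^2 = 9, 3^2 = 9
|V|^2 = 25 * 25 * 1 * 9 * 9
= 50625


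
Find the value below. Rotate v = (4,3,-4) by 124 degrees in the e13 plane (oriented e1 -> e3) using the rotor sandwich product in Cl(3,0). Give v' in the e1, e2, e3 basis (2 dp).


Rotor R = cos(62deg) - sin(62deg)*e13
Rotation angle theta = 2 * 62 = 124 degrees in the e13 plane (e1 -> e3).
The component perpendicular to the plane (e2) is invariant: v'_2 = v2 = 3.00
cos(124deg) = -0.5592, sin(124deg) = 0.8290
v'_1 = v1*cos(theta) - v3*sin(theta) = 4*(-0.5592) - (-4)*0.8290 = 1.08
v'_3 = v1*sin(theta) + v3*cos(theta) = 4*0.8290 + (-4)*(-0.5592) = 5.55
v' = 1.08*e1 + 3.00*e2 + 5.55*e3


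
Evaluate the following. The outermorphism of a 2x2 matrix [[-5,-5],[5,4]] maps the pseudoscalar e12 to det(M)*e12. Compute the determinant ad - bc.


The outermorphism of a linear map f sends e1^e2 to f(e1)^f(e2).
f(e1) = -5*e1 + 5*e2
f(e2) = -5*e1 + 4*e2
f(e1) ^ f(e2) = (-5*e1 + 5*e2) ^ (-5*e1 + 4*e2)
= (-5)*4*e12 + 5*(-5)*e21
= (-20 - (-25))*e12
= 5*e12
Coefficient = 5


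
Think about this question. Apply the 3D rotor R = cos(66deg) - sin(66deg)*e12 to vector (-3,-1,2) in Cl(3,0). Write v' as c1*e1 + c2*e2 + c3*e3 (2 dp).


Rotor R = cos(66deg) - sin(66deg)*e12
Rotation angle theta = 2 * 66 = 132 degrees in the e12 plane (e1 -> e2).
The component perpendicular to the plane (e3) is invariant: v'_3 = v3 = 2.00
cos(132deg) = -0.6691, sin(132deg) = 0.7431
v'_1 = v1*cos(theta) - v2*sin(theta) = -3*(-0.6691) - (-1)*0.7431 = 2.75
v'_2 = v1*sin(theta) + v2*cos(theta) = -3*0.7431 + (-1)*(-0.6691) = -1.56
v' = 2.75*e1 - 1.56*e2 + 2.00*e3


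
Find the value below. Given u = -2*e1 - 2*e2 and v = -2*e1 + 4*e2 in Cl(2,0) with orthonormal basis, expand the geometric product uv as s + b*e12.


Expand: (-2*e1 - 2*e2)(-2*e1 + 4*e2)
= (-2)*(-2)*e1e1 + (-2)*4*e1e2 + (-2)*(-2)*e2e1 + (-2)*4*e2e2
Using e1^2 = e2^2 = 1, e2e1 = -e1e2:
Scalar part s = (-2)*(-2) + (-2)*4 = 4 + (-8) = -4
Bivector part b = (-2)*4 - (-2)*(-2) = -8 - 4 = -12
uv = -4 - 12*e12


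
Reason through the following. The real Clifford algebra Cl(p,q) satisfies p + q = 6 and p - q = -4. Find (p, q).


We need p + q = 6 and p - q = -4.
Adding: 2p = 6 + (-4) = 2, so p = 1.
Then q = 6 - 1 = 5.
(p, q) = (1, 5)


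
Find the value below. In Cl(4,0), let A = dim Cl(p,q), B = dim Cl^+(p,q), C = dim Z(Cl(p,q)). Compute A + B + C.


n = 4 + 0 = 4
Total dim = 2^4 = 16
Even subalgebra dim = 2^3 = 8
n is even, so center dim = 1
Sum = 16 + 8 + 1 = 25


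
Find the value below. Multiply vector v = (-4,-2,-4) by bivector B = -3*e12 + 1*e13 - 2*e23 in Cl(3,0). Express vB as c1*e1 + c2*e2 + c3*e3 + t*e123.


vB has grade-1 (vector) and grade-3 (trivector) parts: vB = (v _| B) + (v ^ B).
Vector part <vB>_1:
  e1: -v2*b12 - v3*b13 = -(-2)*(-3) - (-4)*(1) = -2
  e2: v1*b12 - v3*b23 = (-4)*(-3) - (-4)*(-2) = 4
  e3: v1*b13 + v2*b23 = (-4)*(1) + (-2)*(-2) = 0
Trivector part <vB>_3:
  e123: v1*b23 - v2*b13 + v3*b12 = (-4)*(-2) - (-2)*(1) + (-4)*(-3) = 22
vB = -2*e1 + 4*e2 + 0*e3 + 22*e123


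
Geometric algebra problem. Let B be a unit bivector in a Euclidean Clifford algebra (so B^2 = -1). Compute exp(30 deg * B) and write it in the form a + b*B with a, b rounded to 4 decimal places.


For a unit bivector B with B^2 = -1, the exponential series gives
e^(theta*B) = cos(theta) + sin(theta)*B (the GA analogue of Euler's formula).
theta = 30 degrees = 0.523599 rad
cos(30 deg) = 0.8660
sin(30 deg) = 0.5000
exp(theta*B) = 0.8660 + 0.5000*B


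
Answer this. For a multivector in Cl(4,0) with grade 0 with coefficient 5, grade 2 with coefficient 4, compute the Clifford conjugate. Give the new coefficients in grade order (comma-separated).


Clifford conjugate sign for grade k: (-1)^(k(k+1)/2)
Grade 0: (-1)^(0*1/2) = (-1)^0 = 1, coeff 5 -> 5
Grade 2: (-1)^(2*3/2) = (-1)^3 = -1, coeff 4 -> -4
Conjugated coefficients: 5, -4


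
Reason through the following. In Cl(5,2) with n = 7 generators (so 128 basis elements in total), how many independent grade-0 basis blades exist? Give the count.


Number of grade-k basis blades in Cl(p,q) with n = p + q is C(n, k).
n = 5 + 2 = 7
C(7, 0) = 7! / (0! * 7!)
= 5040 / (1 * 5040)
= 1


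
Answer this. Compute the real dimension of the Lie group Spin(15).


Spin(n) double-covers SO(n); both have Lie algebra so(n) of dimension n(n-1)/2.
n = 15
n(n-1) = 15 * 14 = 210
dim Spin(15) = 210/2 = 105


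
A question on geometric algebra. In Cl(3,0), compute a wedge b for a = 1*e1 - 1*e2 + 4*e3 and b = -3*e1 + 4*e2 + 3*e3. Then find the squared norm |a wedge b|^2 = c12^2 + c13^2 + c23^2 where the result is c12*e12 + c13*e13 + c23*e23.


a wedge b = (a1*b2 - a2*b1)*e12 + (a1*b3 - a3*b1)*e13 + (a2*b3 - a3*b2)*e23
e12 coeff: 1*4 - (-1)*(-3) = 4 - 3 = 1
e13 coeff: 1*3 - 4*(-3) = 3 - (-12) = 15
e23 coeff: (-1)*3 - 4*4 = -3 - 16 = -19
|a wedge b|^2 = 1^2 + 15^2 + (-19)^2
= 1 + 225 + 361
= 587


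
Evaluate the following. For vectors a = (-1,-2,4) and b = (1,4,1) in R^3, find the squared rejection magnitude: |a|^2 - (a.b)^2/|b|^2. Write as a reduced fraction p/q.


|a|^2 = (-1)^2 + (-2)^2 + 4^2 = 21
|b|^2 = 1^2 + 4^2 + 1^2 = 18
a . b = (-1)*1 + (-2)*4 + 4*1 = -5
(a.b)^2 = (-5)^2 = 25
|rej|^2 = 21 - 25/18
= (378 - 25)/18
= 353/18
In lowest terms: 353/18


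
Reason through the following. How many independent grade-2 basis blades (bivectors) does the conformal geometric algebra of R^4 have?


The conformal model of R^4 uses Cl(5,1) with m = 4 + 2 = 6 generators.
Number of grade-2 blades = C(m, 2) = C(6, 2)
= 6*5/2 = 15


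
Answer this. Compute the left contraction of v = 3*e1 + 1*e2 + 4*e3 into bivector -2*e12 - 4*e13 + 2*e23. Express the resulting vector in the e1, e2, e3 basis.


Left contraction v _| B = <vB>_1 (grade-1 part of the geometric product vB).
Using e1_|e12 = e2, e2_|e12 = -e1, e1_|e13 = e3, e3_|e13 = -e1, e2_|e23 = e3, e3_|e23 = -e2:
e1 coeff: -v2*b12 - v3*b13 = -(1)*(-2) - (4)*(-4) = 18
e2 coeff: v1*b12 - v3*b23 = (3)*(-2) - (4)*(2) = -14
e3 coeff: v1*b13 + v2*b23 = (3)*(-4) + (1)*(2) = -10
v _| B = 18*e1 - 14*e2 - 10*e3


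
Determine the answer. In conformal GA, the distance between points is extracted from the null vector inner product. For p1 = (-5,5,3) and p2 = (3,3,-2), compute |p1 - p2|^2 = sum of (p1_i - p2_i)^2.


p1 - p2 = (-8, 2, 5)
|p1 - p2|^2 = (-8)^2 + 2^2 + 5^2
= 64 + 4 + 25
= 93


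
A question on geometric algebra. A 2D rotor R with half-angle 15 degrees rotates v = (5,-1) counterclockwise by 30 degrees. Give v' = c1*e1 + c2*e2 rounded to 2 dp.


Rotor R = cos(15deg) - sin(15deg)*e12
Rotation angle theta = 2 * 15 = 30 degrees
v' = R*v*~R rotates v by theta.
cos(30deg) = 0.8660, sin(30deg) = 0.5000
v'_1 = 5*cos(30deg) - (-1)*sin(30deg)
= 5*0.8660 - (-1)*0.5000
= 4.83
v'_2 = 5*sin(30deg) + (-1)*cos(30deg)
= 5*0.5000 + (-1)*0.8660
= 1.63
v' = 4.83*e1 + 1.63*e2


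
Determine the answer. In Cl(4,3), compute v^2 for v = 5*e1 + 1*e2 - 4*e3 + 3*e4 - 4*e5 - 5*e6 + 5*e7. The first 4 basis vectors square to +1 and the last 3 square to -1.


v^2 = sum of c_i^2 * e_i^2
Positive signature terms (e_i^2 = +1): 5^2 + 1^2 + (-4)^2 + 3^2 = 51
Negative signature terms (e_j^2 = -1): (-4)^2 + (-5)^2 + 5^2 = 66
v^2 = 51 - 66 = -15


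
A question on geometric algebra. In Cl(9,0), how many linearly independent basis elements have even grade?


Even subalgebra dimension = 2^(n-1)
n = 9 + 0 = 9
2^(9 - 1) = 2^8 = 256
Verification: sum of C(9,k) for even k = 1 + 36 + 126 + 84 + 9 = 256
Result = 256


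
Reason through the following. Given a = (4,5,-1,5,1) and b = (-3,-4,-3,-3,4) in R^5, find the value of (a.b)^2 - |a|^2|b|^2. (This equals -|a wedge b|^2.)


a . b = 4*(-3) + 5*(-4) + (-1)*(-3) + 5*(-3) + 1*4
= -12 + (-20) + 3 + (-15) + 4 = -40
|a|^2 = 4^2 + 5^2 + (-1)^2 + 5^2 + 1^2 = 68
|b|^2 = (-3)^2 + (-4)^2 + (-3)^2 + (-3)^2 + 4^2 = 59
(a.b)^2 = (-40)^2 = 1600
|a|^2 * |b|^2 = 68 * 59 = 4012
Result = 1600 - 4012 = -2412


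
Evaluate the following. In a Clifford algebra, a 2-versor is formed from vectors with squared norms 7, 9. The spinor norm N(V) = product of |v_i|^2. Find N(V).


Spinor norm N(V) = |v1|^2 * |v2|^2 * ... * |v2|^2
= 7 * 9
Running product: 7, 63
N(V) = 63


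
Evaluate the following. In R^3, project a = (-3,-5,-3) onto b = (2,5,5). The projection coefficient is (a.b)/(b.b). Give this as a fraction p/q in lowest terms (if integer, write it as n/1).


Projection coefficient = (a . b) / (b . b)
a . b = (-3)*2 + (-5)*5 + (-3)*5
= -6 + (-25) + (-15) = -46
b . b = 2^2 + 5^2 + 5^2
= 4 + 25 + 25 = 54
Coefficient = -46/54
In lowest terms: -23/27


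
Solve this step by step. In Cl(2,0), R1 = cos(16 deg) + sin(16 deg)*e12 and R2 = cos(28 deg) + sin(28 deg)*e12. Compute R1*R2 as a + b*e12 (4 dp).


Same-plane rotors commute and their half-angles add:
R1*R2 = cos(a1 + a2) + sin(a1 + a2)*e12.
a1 + a2 = 16 + 28 = 44 deg
cos(44 deg) = 0.7193
sin(44 deg) = 0.6947
R1*R2 = 0.7193 + 0.6947*e12


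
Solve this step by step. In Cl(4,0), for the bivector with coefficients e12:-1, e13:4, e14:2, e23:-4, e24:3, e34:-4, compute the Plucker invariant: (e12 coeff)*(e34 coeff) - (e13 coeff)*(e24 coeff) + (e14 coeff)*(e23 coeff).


Plucker relation: af - be + cd
a*f = (-1)*(-4) = 4
b*e = 4*3 = 12
c*d = 2*(-4) = -8
af - be + cd = 4 - 12 + (-8)
= -16


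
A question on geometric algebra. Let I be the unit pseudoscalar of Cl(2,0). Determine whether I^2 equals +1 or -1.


The pseudoscalar I = e1...e_n (product of all n generators) of Cl(p,q) satisfies I^2 = (-1)^(q + n(n-1)/2).
p = 2, q = 0, n = p + q = 2
n(n-1)/2 = 2 * 1 / 2 = 1
Exponent = q + n(n-1)/2 = 0 + 1 = 1
I^2 = (-1)^1 = -1


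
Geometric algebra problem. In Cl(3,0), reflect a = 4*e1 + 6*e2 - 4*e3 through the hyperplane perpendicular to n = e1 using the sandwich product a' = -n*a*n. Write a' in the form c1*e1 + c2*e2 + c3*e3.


Reflection formula: a' = -n*a*n, with n = e1 (unit vector, n^2 = 1).
For reflection through hyperplane perp to e1:
The component along e1 flips sign, others stay.
a = (4, 6, -4)
a' = (-4, 6, -4)
a' = -4*e1 + 6*e2 - 4*e3


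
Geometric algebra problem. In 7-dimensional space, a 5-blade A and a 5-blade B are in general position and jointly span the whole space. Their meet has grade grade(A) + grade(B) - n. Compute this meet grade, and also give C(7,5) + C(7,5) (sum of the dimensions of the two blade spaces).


Meet grade = grade(A) + grade(B) - n
= 5 + 5 - 7 = 3
C(7,5) = 21
C(7,5) = 21
dim_A + dim_B = 21 + 21 = 42


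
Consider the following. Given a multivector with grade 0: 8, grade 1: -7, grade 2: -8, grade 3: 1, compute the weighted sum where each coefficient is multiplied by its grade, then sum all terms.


Grade-weighted sum = sum of grade_k * coefficient_k
0*8 = 0
1*(-7) = -7
2*(-8) = -16
3*1 = 3
Total = 0 + (-7) + (-16) + 3 = -20


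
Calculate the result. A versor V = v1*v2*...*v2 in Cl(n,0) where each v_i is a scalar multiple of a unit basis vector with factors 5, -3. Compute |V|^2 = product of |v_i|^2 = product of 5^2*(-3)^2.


Each vector v_i has |v_i|^2 = s_i^2
Squared scales: 5^2 = 25, (-3)^2 = 9
|V|^2 = 25 * 9
= 225


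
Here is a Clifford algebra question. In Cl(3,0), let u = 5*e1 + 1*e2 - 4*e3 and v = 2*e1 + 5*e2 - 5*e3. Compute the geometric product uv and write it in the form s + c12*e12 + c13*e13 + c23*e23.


In Cl(3,0): e_i^2 = 1, e_ie_j = -e_je_i for i != j.
Scalar part = u . v = 5*2 + 1*5 + (-4)*(-5)
= 10 + 5 + 20 = 35
e12 coeff = 5*5 - 1*2 = 25 - 2 = 23
e13 coeff = 5*(-5) - (-4)*2 = -25 - (-8) = -17
e23 coeff = 1*(-5) - (-4)*5 = -5 - (-20) = 15
uv = 35 + 23*e12 - 17*e13 + 15*e23


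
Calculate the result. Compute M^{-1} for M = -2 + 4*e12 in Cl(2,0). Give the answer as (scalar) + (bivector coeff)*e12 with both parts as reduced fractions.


M = -2 + 4*e12, where e12^2 = -1.
Since M commutes with its reverse ~M = a - b*e12, M * ~M = a^2 - b^2*e12^2 = a^2 + b^2.
So M^{-1} = ~M / (a^2 + b^2) = (a - b*e12)/(a^2 + b^2).
a^2 + b^2 = 4 + 16 = 20
Scalar part = -2/20 = -1/10
Bivector coeff = -4/20 = -1/5
M^{-1} = -1/10 - 1/5*e12


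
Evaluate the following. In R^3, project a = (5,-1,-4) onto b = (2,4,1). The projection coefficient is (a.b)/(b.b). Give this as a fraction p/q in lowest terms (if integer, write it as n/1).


Projection coefficient = (a . b) / (b . b)
a . b = 5*2 + (-1)*4 + (-4)*1
= 10 + (-4) + (-4) = 2
b . b = 2^2 + 4^2 + 1^2
= 4 + 16 + 1 = 21
Coefficient = 2/21
In lowest terms: 2/21


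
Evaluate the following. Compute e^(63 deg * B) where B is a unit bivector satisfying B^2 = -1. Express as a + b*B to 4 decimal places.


For a unit bivector B with B^2 = -1, the exponential series gives
e^(theta*B) = cos(theta) + sin(theta)*B (the GA analogue of Euler's formula).
theta = 63 degrees = 1.099557 rad
cos(63 deg) = 0.4540
sin(63 deg) = 0.8910
exp(theta*B) = 0.4540 + 0.8910*B


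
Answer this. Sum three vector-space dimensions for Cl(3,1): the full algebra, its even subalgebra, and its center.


n = 3 + 1 = 4
Total dim = 2^4 = 16
Even subalgebra dim = 2^3 = 8
n is even, so center dim = 1
Sum = 16 + 8 + 1 = 25


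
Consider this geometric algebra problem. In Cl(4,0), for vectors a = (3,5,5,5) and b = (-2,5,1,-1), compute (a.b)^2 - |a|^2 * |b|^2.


a . b = 3*(-2) + 5*5 + 5*1 + 5*(-1)
= -6 + 25 + 5 + (-5) = 19
|a|^2 = 3^2 + 5^2 + 5^2 + 5^2 = 84
|b|^2 = (-2)^2 + 5^2 + 1^2 + (-1)^2 = 31
(a.b)^2 = 19^2 = 361
|a|^2 * |b|^2 = 84 * 31 = 2604
Result = 361 - 2604 = -2243


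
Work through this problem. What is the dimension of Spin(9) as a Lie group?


Spin(n) double-covers SO(n); both have Lie algebra so(n) of dimension n(n-1)/2.
n = 9
n(n-1) = 9 * 8 = 72
dim Spin(9) = 72/2 = 36


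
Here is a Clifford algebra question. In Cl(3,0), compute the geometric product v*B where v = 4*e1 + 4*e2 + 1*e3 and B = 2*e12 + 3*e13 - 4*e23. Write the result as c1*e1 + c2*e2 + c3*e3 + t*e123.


vB has grade-1 (vector) and grade-3 (trivector) parts: vB = (v _| B) + (v ^ B).
Vector part <vB>_1:
  e1: -v2*b12 - v3*b13 = -(4)*(2) - (1)*(3) = -11
  e2: v1*b12 - v3*b23 = (4)*(2) - (1)*(-4) = 12
  e3: v1*b13 + v2*b23 = (4)*(3) + (4)*(-4) = -4
Trivector part <vB>_3:
  e123: v1*b23 - v2*b13 + v3*b12 = (4)*(-4) - (4)*(3) + (1)*(2) = -26
vB = -11*e1 + 12*e2 - 4*e3 - 26*e123


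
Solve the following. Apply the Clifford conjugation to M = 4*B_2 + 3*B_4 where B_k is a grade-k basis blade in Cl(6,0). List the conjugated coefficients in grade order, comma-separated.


Clifford conjugate sign for grade k: (-1)^(k(k+1)/2)
Grade 2: (-1)^(2*3/2) = (-1)^3 = -1, coeff 4 -> -4
Grade 4: (-1)^(4*5/2) = (-1)^10 = 1, coeff 3 -> 3
Conjugated coefficients: -4, 3


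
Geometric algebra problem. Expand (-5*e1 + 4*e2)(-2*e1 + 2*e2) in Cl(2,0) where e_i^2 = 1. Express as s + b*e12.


Expand: (-5*e1 + 4*e2)(-2*e1 + 2*e2)
= (-5)*(-2)*e1e1 + (-5)*2*e1e2 + 4*(-2)*e2e1 + 4*2*e2e2
Using e1^2 = e2^2 = 1, e2e1 = -e1e2:
Scalar part s = (-5)*(-2) + 4*2 = 10 + 8 = 18
Bivector part b = (-5)*2 - 4*(-2) = -10 - (-8) = -2
uv = 18 - 2*e12


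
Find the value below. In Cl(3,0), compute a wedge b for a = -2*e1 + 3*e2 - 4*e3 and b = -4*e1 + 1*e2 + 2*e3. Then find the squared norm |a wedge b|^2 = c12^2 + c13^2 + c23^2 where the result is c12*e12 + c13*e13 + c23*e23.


a wedge b = (a1*b2 - a2*b1)*e12 + (a1*b3 - a3*b1)*e13 + (a2*b3 - a3*b2)*e23
e12 coeff: (-2)*1 - 3*(-4) = -2 - (-12) = 10
e13 coeff: (-2)*2 - (-4)*(-4) = -4 - 16 = -20
e23 coeff: 3*2 - (-4)*1 = 6 - (-4) = 10
|a wedge b|^2 = 10^2 + (-20)^2 + 10^2
= 100 + 400 + 100
= 600


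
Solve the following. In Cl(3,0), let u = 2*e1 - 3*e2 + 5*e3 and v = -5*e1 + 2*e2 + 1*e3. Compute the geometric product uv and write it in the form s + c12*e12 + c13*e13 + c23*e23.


In Cl(3,0): e_i^2 = 1, e_ie_j = -e_je_i for i != j.
Scalar part = u . v = 2*(-5) + (-3)*2 + 5*1
= -10 + (-6) + 5 = -11
e12 coeff = 2*2 - (-3)*(-5) = 4 - 15 = -11
e13 coeff = 2*1 - 5*(-5) = 2 - (-25) = 27
e23 coeff = (-3)*1 - 5*2 = -3 - 10 = -13
uv = -11 - 11*e12 + 27*e13 - 13*e23


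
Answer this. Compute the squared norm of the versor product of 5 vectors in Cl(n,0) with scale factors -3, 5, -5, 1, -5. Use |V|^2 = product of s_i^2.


Each vector v_i has |v_i|^2 = s_i^2
Squared scales: (-3)^2 = 9, 5^2 = 25, (-5)^2 = 25, 1^2 = 1, (-5)^2 = 25
|V|^2 = 9 * 25 * 25 * 1 * 25
= 140625


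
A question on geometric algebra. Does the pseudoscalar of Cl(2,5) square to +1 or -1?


The pseudoscalar I = e1...e_n (product of all n generators) of Cl(p,q) satisfies I^2 = (-1)^(q + n(n-1)/2).
p = 2, q = 5, n = p + q = 7
n(n-1)/2 = 7 * 6 / 2 = 21
Exponent = q + n(n-1)/2 = 5 + 21 = 26
I^2 = (-1)^26 = +1


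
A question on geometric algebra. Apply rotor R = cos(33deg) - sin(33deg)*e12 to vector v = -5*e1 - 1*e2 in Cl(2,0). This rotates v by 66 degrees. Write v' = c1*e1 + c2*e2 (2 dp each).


Rotor R = cos(33deg) - sin(33deg)*e12
Rotation angle theta = 2 * 33 = 66 degrees
v' = R*v*~R rotates v by theta.
cos(66deg) = 0.4067, sin(66deg) = 0.9135
v'_1 = -5*cos(66deg) - (-1)*sin(66deg)
= -5*0.4067 - (-1)*0.9135
= -1.12
v'_2 = -5*sin(66deg) + (-1)*cos(66deg)
= -5*0.9135 + (-1)*0.4067
= -4.97
v' = -1.12*e1 - 4.97*e2


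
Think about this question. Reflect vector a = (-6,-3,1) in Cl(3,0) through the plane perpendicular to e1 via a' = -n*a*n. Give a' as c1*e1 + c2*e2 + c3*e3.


Reflection formula: a' = -n*a*n, with n = e1 (unit vector, n^2 = 1).
For reflection through hyperplane perp to e1:
The component along e1 flips sign, others stay.
a = (-6, -3, 1)
a' = (6, -3, 1)
a' = 6*e1 - 3*e2 + 1*e3


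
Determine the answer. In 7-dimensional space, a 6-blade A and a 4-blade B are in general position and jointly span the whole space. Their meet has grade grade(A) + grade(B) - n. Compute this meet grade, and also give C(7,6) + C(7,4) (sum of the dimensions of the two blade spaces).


Meet grade = grade(A) + grade(B) - n
= 6 + 4 - 7 = 3
C(7,6) = 7
C(7,4) = 35
dim_A + dim_B = 7 + 35 = 42


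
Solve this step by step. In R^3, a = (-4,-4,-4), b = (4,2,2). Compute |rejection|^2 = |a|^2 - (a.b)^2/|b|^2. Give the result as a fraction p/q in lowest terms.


|a|^2 = (-4)^2 + (-4)^2 + (-4)^2 = 48
|b|^2 = 4^2 + 2^2 + 2^2 = 24
a . b = (-4)*4 + (-4)*2 + (-4)*2 = -32
(a.b)^2 = (-32)^2 = 1024
|rej|^2 = 48 - 1024/24
= (1152 - 1024)/24
= 128/24
In lowest terms: 16/3


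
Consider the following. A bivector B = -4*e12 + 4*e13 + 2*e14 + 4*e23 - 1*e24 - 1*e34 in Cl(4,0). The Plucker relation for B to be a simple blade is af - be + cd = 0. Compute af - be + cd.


Plucker relation: af - be + cd
a*f = (-4)*(-1) = 4
b*e = 4*(-1) = -4
c*d = 2*4 = 8
af - be + cd = 4 - (-4) + 8
= 16


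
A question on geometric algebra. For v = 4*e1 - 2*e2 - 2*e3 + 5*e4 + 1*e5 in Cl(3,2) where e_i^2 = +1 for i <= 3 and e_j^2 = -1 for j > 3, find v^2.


v^2 = sum of c_i^2 * e_i^2
Positive signature terms (e_i^2 = +1): 4^2 + (-2)^2 + (-2)^2 = 24
Negative signature terms (e_j^2 = -1): 5^2 + 1^2 = 26
v^2 = 24 - 26 = -2


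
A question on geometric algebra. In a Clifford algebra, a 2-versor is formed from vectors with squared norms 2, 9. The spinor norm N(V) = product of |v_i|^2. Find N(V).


Spinor norm N(V) = |v1|^2 * |v2|^2 * ... * |v2|^2
= 2 * 9
Running product: 2, 18
N(V) = 18


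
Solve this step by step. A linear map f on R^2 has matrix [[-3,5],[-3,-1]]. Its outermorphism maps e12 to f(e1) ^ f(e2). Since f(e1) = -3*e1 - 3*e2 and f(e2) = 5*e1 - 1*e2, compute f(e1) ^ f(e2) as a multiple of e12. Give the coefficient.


The outermorphism of a linear map f sends e1^e2 to f(e1)^f(e2).
f(e1) = -3*e1 - 3*e2
f(e2) = 5*e1 - 1*e2
f(e1) ^ f(e2) = (-3*e1 - 3*e2) ^ (5*e1 - 1*e2)
= (-3)*(-1)*e12 + (-3)*5*e21
= (3 - (-15))*e12
= 18*e12
Coefficient = 18


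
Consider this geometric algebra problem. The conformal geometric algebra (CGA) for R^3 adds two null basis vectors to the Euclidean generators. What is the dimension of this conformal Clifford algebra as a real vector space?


The conformal model of R^3 uses Cl(4,1): the 3 Euclidean generators plus two extra orthogonal generators e+ (e+^2 = +1) and e- (e-^2 = -1), from which the null vectors e0, einf are built.
Number of generators m = 3 + 2 = 5.
dim Cl(p,q) = 2^m = 2^5 = 32


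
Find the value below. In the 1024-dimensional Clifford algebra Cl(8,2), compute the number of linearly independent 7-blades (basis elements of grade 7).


Number of grade-k basis blades in Cl(p,q) with n = p + q is C(n, k).
n = 8 + 2 = 10
C(10, 7) = 10! / (7! * 3!)
= 3628800 / (5040 * 6)
= 120


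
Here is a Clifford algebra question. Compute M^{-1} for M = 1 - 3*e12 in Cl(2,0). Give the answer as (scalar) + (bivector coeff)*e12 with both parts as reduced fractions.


M = 1 - 3*e12, where e12^2 = -1.
Since M commutes with its reverse ~M = a - b*e12, M * ~M = a^2 - b^2*e12^2 = a^2 + b^2.
So M^{-1} = ~M / (a^2 + b^2) = (a - b*e12)/(a^2 + b^2).
a^2 + b^2 = 1 + 9 = 10
Scalar part = 1/10 = 1/10
Bivector coeff = 3/10 = 3/10
M^{-1} = 1/10 + 3/10*e12


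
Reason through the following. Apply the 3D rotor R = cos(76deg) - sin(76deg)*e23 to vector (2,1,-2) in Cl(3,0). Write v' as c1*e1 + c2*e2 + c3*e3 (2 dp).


Rotor R = cos(76deg) - sin(76deg)*e23
Rotation angle theta = 2 * 76 = 152 degrees in the e23 plane (e2 -> e3).
The component perpendicular to the plane (e1) is invariant: v'_1 = v1 = 2.00
cos(152deg) = -0.8829, sin(152deg) = 0.4695
v'_2 = v2*cos(theta) - v3*sin(theta) = 1*(-0.8829) - (-2)*0.4695 = 0.06
v'_3 = v2*sin(theta) + v3*cos(theta) = 1*0.4695 + (-2)*(-0.8829) = 2.24
v' = 2.00*e1 + 0.06*e2 + 2.24*e3


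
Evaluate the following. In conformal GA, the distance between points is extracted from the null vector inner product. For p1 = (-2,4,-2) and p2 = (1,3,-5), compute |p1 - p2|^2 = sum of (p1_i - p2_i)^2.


p1 - p2 = (-3, 1, 3)
|p1 - p2|^2 = (-3)^2 + 1^2 + 3^2
= 9 + 1 + 9
= 19


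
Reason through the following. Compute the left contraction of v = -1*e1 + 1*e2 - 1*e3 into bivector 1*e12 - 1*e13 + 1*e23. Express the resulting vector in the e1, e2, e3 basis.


Left contraction v _| B = <vB>_1 (grade-1 part of the geometric product vB).
Using e1_|e12 = e2, e2_|e12 = -e1, e1_|e13 = e3, e3_|e13 = -e1, e2_|e23 = e3, e3_|e23 = -e2:
e1 coeff: -v2*b12 - v3*b13 = -(1)*(1) - (-1)*(-1) = -2
e2 coeff: v1*b12 - v3*b23 = (-1)*(1) - (-1)*(1) = 0
e3 coeff: v1*b13 + v2*b23 = (-1)*(-1) + (1)*(1) = 2
v _| B = -2*e1 + 0*e2 + 2*e3


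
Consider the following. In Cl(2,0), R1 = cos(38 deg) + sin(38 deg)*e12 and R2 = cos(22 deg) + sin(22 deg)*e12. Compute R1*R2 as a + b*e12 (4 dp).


Same-plane rotors commute and their half-angles add:
R1*R2 = cos(a1 + a2) + sin(a1 + a2)*e12.
a1 + a2 = 38 + 22 = 60 deg
cos(60 deg) = 0.5000
sin(60 deg) = 0.8660
R1*R2 = 0.5000 + 0.8660*e12


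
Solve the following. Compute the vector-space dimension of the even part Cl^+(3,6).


Even subalgebra dimension = 2^(n-1)
n = 3 + 6 = 9
2^(9 - 1) = 2^8 = 256
Verification: sum of C(9,k) for even k = 1 + 36 + 126 + 84 + 9 = 256
Result = 256


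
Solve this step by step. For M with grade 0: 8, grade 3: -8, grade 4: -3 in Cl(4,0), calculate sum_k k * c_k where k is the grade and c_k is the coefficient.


Grade-weighted sum = sum of grade_k * coefficient_k
0*8 = 0
3*(-8) = -24
4*(-3) = -12
Total = 0 + (-24) + (-12) = -36


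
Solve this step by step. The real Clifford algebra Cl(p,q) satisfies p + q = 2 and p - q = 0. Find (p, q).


We need p + q = 2 and p - q = 0.
Adding: 2p = 2 + 0 = 2, so p = 1.
Then q = 2 - 1 = 1.
(p, q) = (1, 1)


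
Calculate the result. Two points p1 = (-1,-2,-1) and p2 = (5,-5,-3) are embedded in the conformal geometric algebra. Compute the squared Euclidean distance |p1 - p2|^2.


p1 - p2 = (-6, 3, 2)
|p1 - p2|^2 = (-6)^2 + 3^2 + 2^2
= 36 + 9 + 4
= 49


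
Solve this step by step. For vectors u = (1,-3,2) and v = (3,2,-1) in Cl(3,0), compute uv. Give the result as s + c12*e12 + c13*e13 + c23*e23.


In Cl(3,0): e_i^2 = 1, e_ie_j = -e_je_i for i != j.
Scalar part = u . v = 1*3 + (-3)*2 + 2*(-1)
= 3 + (-6) + (-2) = -5
e12 coeff = 1*2 - (-3)*3 = 2 - (-9) = 11
e13 coeff = 1*(-1) - 2*3 = -1 - 6 = -7
e23 coeff = (-3)*(-1) - 2*2 = 3 - 4 = -1
uv = -5 + 11*e12 - 7*e13 - 1*e23


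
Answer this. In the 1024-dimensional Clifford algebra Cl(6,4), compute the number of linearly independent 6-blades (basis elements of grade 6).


Number of grade-k basis blades in Cl(p,q) with n = p + q is C(n, k).
n = 6 + 4 = 10
C(10, 6) = 10! / (6! * 4!)
= 3628800 / (720 * 24)
= 210


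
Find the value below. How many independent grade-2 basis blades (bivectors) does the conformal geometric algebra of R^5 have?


The conformal model of R^5 uses Cl(6,1) with m = 5 + 2 = 7 generators.
Number of grade-2 blades = C(m, 2) = C(7, 2)
= 7*6/2 = 21


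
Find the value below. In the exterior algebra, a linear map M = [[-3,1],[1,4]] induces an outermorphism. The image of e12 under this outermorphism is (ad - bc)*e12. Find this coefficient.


The outermorphism of a linear map f sends e1^e2 to f(e1)^f(e2).
f(e1) = -3*e1 + 1*e2
f(e2) = 1*e1 + 4*e2
f(e1) ^ f(e2) = (-3*e1 + 1*e2) ^ (1*e1 + 4*e2)
= (-3)*4*e12 + 1*1*e21
= (-12 - 1)*e12
= -13*e12
Coefficient = -13


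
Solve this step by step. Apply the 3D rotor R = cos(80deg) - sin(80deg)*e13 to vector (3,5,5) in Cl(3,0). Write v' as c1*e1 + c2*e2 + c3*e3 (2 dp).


Rotor R = cos(80deg) - sin(80deg)*e13
Rotation angle theta = 2 * 80 = 160 degrees in the e13 plane (e1 -> e3).
The component perpendicular to the plane (e2) is invariant: v'_2 = v2 = 5.00
cos(160deg) = -0.9397, sin(160deg) = 0.3420
v'_1 = v1*cos(theta) - v3*sin(theta) = 3*(-0.9397) - 5*0.3420 = -4.53
v'_3 = v1*sin(theta) + v3*cos(theta) = 3*0.3420 + 5*(-0.9397) = -3.67
v' = -4.53*e1 + 5.00*e2 - 3.67*e3


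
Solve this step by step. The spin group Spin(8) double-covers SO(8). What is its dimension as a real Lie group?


Spin(n) double-covers SO(n); both have Lie algebra so(n) of dimension n(n-1)/2.
n = 8
n(n-1) = 8 * 7 = 56
dim Spin(8) = 56/2 = 28


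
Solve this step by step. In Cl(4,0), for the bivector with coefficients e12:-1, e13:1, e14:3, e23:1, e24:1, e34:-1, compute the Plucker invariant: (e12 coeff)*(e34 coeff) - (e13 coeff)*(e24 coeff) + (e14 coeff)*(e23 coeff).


Plucker relation: af - be + cd
a*f = (-1)*(-1) = 1
b*e = 1*1 = 1
c*d = 3*1 = 3
af - be + cd = 1 - 1 + 3
= 3


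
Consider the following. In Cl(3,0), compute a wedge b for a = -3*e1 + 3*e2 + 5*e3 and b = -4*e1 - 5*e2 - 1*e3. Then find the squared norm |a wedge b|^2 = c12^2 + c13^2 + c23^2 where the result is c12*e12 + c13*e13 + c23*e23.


a wedge b = (a1*b2 - a2*b1)*e12 + (a1*b3 - a3*b1)*e13 + (a2*b3 - a3*b2)*e23
e12 coeff: (-3)*(-5) - 3*(-4) = 15 - (-12) = 27
e13 coeff: (-3)*(-1) - 5*(-4) = 3 - (-20) = 23
e23 coeff: 3*(-1) - 5*(-5) = -3 - (-25) = 22
|a wedge b|^2 = 27^2 + 23^2 + 22^2
= 729 + 529 + 484
= 1742


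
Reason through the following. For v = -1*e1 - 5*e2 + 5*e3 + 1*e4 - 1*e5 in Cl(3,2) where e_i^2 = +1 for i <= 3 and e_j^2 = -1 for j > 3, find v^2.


v^2 = sum of c_i^2 * e_i^2
Positive signature terms (e_i^2 = +1): (-1)^2 + (-5)^2 + 5^2 = 51
Negative signature terms (e_j^2 = -1): 1^2 + (-1)^2 = 2
v^2 = 51 - 2 = 49


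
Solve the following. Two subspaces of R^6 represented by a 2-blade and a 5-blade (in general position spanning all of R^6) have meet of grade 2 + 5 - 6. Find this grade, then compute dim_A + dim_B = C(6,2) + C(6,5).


Meet grade = grade(A) + grade(B) - n
= 2 + 5 - 6 = 1
C(6,2) = 15
C(6,5) = 6
dim_A + dim_B = 15 + 6 = 21


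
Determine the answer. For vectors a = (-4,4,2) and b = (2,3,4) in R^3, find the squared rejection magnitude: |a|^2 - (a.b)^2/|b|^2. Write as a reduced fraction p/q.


|a|^2 = (-4)^2 + 4^2 + 2^2 = 36
|b|^2 = 2^2 + 3^2 + 4^2 = 29
a . b = (-4)*2 + 4*3 + 2*4 = 12
(a.b)^2 = 12^2 = 144
|rej|^2 = 36 - 144/29
= (1044 - 144)/29
= 900/29
In lowest terms: 900/29


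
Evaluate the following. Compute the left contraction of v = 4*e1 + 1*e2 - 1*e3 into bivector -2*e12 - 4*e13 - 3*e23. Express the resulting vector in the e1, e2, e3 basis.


Left contraction v _| B = <vB>_1 (grade-1 part of the geometric product vB).
Using e1_|e12 = e2, e2_|e12 = -e1, e1_|e13 = e3, e3_|e13 = -e1, e2_|e23 = e3, e3_|e23 = -e2:
e1 coeff: -v2*b12 - v3*b13 = -(1)*(-2) - (-1)*(-4) = -2
e2 coeff: v1*b12 - v3*b23 = (4)*(-2) - (-1)*(-3) = -11
e3 coeff: v1*b13 + v2*b23 = (4)*(-4) + (1)*(-3) = -19
v _| B = -2*e1 - 11*e2 - 19*e3


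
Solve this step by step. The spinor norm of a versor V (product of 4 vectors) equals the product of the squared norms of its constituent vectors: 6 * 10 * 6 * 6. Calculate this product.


Spinor norm N(V) = |v1|^2 * |v2|^2 * ... * |v4|^2
= 6 * 10 * 6 * 6
Running product: 6, 60, 360, 2160
N(V) = 2160


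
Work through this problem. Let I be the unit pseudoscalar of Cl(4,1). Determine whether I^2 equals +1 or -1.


The pseudoscalar I = e1...e_n (product of all n generators) of Cl(p,q) satisfies I^2 = (-1)^(q + n(n-1)/2).
p = 4, q = 1, n = p + q = 5
n(n-1)/2 = 5 * 4 / 2 = 10
Exponent = q + n(n-1)/2 = 1 + 10 = 11
I^2 = (-1)^11 = -1


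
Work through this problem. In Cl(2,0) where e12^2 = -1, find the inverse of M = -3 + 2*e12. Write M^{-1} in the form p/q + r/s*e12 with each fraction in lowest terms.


M = -3 + 2*e12, where e12^2 = -1.
Since M commutes with its reverse ~M = a - b*e12, M * ~M = a^2 - b^2*e12^2 = a^2 + b^2.
So M^{-1} = ~M / (a^2 + b^2) = (a - b*e12)/(a^2 + b^2).
a^2 + b^2 = 9 + 4 = 13
Scalar part = -3/13 = -3/13
Bivector coeff = -2/13 = -2/13
M^{-1} = -3/13 - 2/13*e12


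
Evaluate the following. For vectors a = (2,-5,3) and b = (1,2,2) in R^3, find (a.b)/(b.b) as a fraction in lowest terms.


Projection coefficient = (a . b) / (b . b)
a . b = 2*1 + (-5)*2 + 3*2
= 2 + (-10) + 6 = -2
b . b = 1^2 + 2^2 + 2^2
= 1 + 4 + 4 = 9
Coefficient = -2/9
In lowest terms: -2/9


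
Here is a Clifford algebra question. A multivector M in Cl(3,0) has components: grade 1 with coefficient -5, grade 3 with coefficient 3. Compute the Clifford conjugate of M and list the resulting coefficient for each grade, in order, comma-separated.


Clifford conjugate sign for grade k: (-1)^(k(k+1)/2)
Grade 1: (-1)^(1*2/2) = (-1)^1 = -1, coeff -5 -> 5
Grade 3: (-1)^(3*4/2) = (-1)^6 = 1, coeff 3 -> 3
Conjugated coefficients: 5, 3


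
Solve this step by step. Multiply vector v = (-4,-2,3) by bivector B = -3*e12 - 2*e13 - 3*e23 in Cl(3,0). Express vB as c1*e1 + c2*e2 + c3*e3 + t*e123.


vB has grade-1 (vector) and grade-3 (trivector) parts: vB = (v _| B) + (v ^ B).
Vector part <vB>_1:
  e1: -v2*b12 - v3*b13 = -(-2)*(-3) - (3)*(-2) = 0
  e2: v1*b12 - v3*b23 = (-4)*(-3) - (3)*(-3) = 21
  e3: v1*b13 + v2*b23 = (-4)*(-2) + (-2)*(-3) = 14
Trivector part <vB>_3:
  e123: v1*b23 - v2*b13 + v3*b12 = (-4)*(-3) - (-2)*(-2) + (3)*(-3) = -1
vB = 0*e1 + 21*e2 + 14*e3 - 1*e123


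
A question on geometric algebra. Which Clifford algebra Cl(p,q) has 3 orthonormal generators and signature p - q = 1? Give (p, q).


We need p + q = 3 and p - q = 1.
Adding: 2p = 3 + 1 = 4, so p = 2.
Then q = 3 - 2 = 1.
(p, q) = (2, 1)


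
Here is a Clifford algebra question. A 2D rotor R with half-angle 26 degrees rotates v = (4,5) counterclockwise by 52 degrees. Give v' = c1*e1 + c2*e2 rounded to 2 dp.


Rotor R = cos(26deg) - sin(26deg)*e12
Rotation angle theta = 2 * 26 = 52 degrees
v' = R*v*~R rotates v by theta.
cos(52deg) = 0.6157, sin(52deg) = 0.7880
v'_1 = 4*cos(52deg) - 5*sin(52deg)
= 4*0.6157 - 5*0.7880
= -1.48
v'_2 = 4*sin(52deg) + 5*cos(52deg)
= 4*0.7880 + 5*0.6157
= 6.23
v' = -1.48*e1 + 6.23*e2


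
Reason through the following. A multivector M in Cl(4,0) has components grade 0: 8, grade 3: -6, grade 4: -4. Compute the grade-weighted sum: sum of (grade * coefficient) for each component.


Grade-weighted sum = sum of grade_k * coefficient_k
0*8 = 0
3*(-6) = -18
4*(-4) = -16
Total = 0 + (-18) + (-16) = -34


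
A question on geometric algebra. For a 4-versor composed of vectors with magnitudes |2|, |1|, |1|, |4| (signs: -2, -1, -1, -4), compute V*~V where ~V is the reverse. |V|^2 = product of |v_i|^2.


Each vector v_i has |v_i|^2 = s_i^2
Squared scales: (-2)^2 = 4, (-1)^2 = 1, (-1)^2 = 1, (-4)^2 = 16
|V|^2 = 4 * 1 * 1 * 16
= 64


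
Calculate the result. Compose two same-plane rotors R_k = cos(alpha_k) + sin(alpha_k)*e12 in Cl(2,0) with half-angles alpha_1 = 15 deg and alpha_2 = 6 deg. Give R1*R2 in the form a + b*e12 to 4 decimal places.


Same-plane rotors commute and their half-angles add:
R1*R2 = cos(a1 + a2) + sin(a1 + a2)*e12.
a1 + a2 = 15 + 6 = 21 deg
cos(21 deg) = 0.9336
sin(21 deg) = 0.3584
R1*R2 = 0.9336 + 0.3584*e12


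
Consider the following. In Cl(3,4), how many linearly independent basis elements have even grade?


Even subalgebra dimension = 2^(n-1)
n = 3 + 4 = 7
2^(7 - 1) = 2^6 = 64
Verification: sum of C(7,k) for even k = 1 + 21 + 35 + 7 = 64
Result = 64


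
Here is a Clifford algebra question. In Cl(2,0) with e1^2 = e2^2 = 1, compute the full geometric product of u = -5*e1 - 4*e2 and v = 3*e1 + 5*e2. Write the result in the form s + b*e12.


Expand: (-5*e1 - 4*e2)(3*e1 + 5*e2)
= (-5)*3*e1e1 + (-5)*5*e1e2 + (-4)*3*e2e1 + (-4)*5*e2e2
Using e1^2 = e2^2 = 1, e2e1 = -e1e2:
Scalar part s = (-5)*3 + (-4)*5 = -15 + (-20) = -35
Bivector part b = (-5)*5 - (-4)*3 = -25 - (-12) = -13
uv = -35 - 13*e12


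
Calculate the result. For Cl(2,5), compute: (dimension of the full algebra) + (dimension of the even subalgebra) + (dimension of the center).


n = 2 + 5 = 7
Total dim = 2^7 = 128
Even subalgebra dim = 2^6 = 64
n is odd, so center dim = 2
Sum = 128 + 64 + 2 = 194


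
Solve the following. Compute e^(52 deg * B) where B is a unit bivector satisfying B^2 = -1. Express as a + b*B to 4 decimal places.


For a unit bivector B with B^2 = -1, the exponential series gives
e^(theta*B) = cos(theta) + sin(theta)*B (the GA analogue of Euler's formula).
theta = 52 degrees = 0.907571 rad
cos(52 deg) = 0.6157
sin(52 deg) = 0.7880
exp(theta*B) = 0.6157 + 0.7880*B


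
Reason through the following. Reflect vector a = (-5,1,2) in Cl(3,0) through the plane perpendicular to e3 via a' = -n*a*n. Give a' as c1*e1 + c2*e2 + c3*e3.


Reflection formula: a' = -n*a*n, with n = e3 (unit vector, n^2 = 1).
For reflection through hyperplane perp to e3:
The component along e3 flips sign, others stay.
a = (-5, 1, 2)
a' = (-5, 1, -2)
a' = -5*e1 + 1*e2 - 2*e3


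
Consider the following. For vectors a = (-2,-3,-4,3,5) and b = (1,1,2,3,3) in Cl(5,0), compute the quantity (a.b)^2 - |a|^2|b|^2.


a . b = (-2)*1 + (-3)*1 + (-4)*2 + 3*3 + 5*3
= -2 + (-3) + (-8) + 9 + 15 = 11
|a|^2 = (-2)^2 + (-3)^2 + (-4)^2 + 3^2 + 5^2 = 63
|b|^2 = 1^2 + 1^2 + 2^2 + 3^2 + 3^2 = 24
(a.b)^2 = 11^2 = 121
|a|^2 * |b|^2 = 63 * 24 = 1512
Result = 121 - 1512 = -1391


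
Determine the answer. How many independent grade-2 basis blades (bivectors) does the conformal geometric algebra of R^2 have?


The conformal model of R^2 uses Cl(3,1) with m = 2 + 2 = 4 generators.
Number of grade-2 blades = C(m, 2) = C(4, 2)
= 4*3/2 = 6


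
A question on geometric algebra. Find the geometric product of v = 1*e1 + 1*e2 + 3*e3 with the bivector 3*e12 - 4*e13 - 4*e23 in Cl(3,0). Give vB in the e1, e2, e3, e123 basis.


vB has grade-1 (vector) and grade-3 (trivector) parts: vB = (v _| B) + (v ^ B).
Vector part <vB>_1:
  e1: -v2*b12 - v3*b13 = -(1)*(3) - (3)*(-4) = 9
  e2: v1*b12 - v3*b23 = (1)*(3) - (3)*(-4) = 15
  e3: v1*b13 + v2*b23 = (1)*(-4) + (1)*(-4) = -8
Trivector part <vB>_3:
  e123: v1*b23 - v2*b13 + v3*b12 = (1)*(-4) - (1)*(-4) + (3)*(3) = 9
vB = 9*e1 + 15*e2 - 8*e3 + 9*e123
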